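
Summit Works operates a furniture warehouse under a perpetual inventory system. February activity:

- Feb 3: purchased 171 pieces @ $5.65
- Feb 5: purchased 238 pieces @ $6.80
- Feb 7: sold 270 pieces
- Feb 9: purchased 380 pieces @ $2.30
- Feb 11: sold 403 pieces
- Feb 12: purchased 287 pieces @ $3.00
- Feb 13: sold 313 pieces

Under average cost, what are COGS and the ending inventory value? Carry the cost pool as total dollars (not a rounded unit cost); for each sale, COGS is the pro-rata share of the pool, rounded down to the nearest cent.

After Feb 3: 171 on hand, pool $966.15 (≈ $5.6500 each)
After Feb 5: 409 on hand, pool $2,584.55 (≈ $6.3192 each)
Feb 7, sell 270: 270/409 × $2,584.55 → $1,706.18
After Feb 9: 519 on hand, pool $1,752.37 (≈ $3.3764 each)
Feb 11, sell 403: 403/519 × $1,752.37 → $1,360.70
After Feb 12: 403 on hand, pool $1,252.67 (≈ $3.1084 each)
Feb 13, sell 313: 313/403 × $1,252.67 → $972.91
Total COGS = $1,706.18 + $1,360.70 + $972.91 = $4,039.79
Ending inventory (cost pool remaining) = $279.76
Check: goods available $4,319.55 = COGS $4,039.79 + ending $279.76

COGS = $4,039.79; ending inventory = $279.76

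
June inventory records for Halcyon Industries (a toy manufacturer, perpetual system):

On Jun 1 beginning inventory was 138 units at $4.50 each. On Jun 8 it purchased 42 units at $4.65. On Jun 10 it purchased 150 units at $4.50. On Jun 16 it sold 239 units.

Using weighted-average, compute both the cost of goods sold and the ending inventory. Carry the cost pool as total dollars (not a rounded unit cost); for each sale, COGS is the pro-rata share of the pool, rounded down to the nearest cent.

After Jun 1: 138 on hand, pool $621.00 (≈ $4.5000 each)
After Jun 8: 180 on hand, pool $816.30 (≈ $4.5350 each)
After Jun 10: 330 on hand, pool $1,491.30 (≈ $4.5191 each)
Jun 16, sell 239: 239/330 × $1,491.30 → $1,080.06
Ending inventory (cost pool remaining) = $411.24

COGS = $1,080.06; ending inventory = $411.24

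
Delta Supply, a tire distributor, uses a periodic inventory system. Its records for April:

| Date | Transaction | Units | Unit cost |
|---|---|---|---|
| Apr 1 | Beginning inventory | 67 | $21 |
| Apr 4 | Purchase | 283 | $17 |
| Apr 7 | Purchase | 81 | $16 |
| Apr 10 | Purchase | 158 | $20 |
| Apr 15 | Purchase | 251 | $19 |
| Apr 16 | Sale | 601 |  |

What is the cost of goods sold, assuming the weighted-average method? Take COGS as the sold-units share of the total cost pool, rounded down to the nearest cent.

COGS = $11,049.09

Apr 16, sell 601: 601/840 × $15,443.00 → $11,049.09
Ending inventory (cost pool remaining) = $4,393.91
Check: goods available $15,443.00 = COGS $11,049.09 + ending $4,393.91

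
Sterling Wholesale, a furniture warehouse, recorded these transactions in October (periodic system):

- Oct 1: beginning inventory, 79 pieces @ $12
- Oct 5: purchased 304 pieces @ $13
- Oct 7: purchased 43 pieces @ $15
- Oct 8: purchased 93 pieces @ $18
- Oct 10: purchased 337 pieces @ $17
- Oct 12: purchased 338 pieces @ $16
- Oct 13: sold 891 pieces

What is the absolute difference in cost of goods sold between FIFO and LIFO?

$988

FIFO COGS: 79 @ $12 + 304 @ $13 + 43 @ $15 + 93 @ $18 + 337 @ $17 + 35 @ $16 = $13,508
LIFO COGS: 338 @ $16 + 337 @ $17 + 93 @ $18 + 43 @ $15 + 80 @ $13 = $14,496
Difference = |$13,508 − $14,496| = $988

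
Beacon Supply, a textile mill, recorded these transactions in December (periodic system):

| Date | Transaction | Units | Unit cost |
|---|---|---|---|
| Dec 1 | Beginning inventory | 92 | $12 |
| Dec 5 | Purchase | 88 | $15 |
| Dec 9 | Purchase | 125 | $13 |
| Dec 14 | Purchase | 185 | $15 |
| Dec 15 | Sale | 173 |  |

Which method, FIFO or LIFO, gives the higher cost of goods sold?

LIFO

FIFO COGS: 92 @ $12 + 81 @ $15 = $2,319
LIFO COGS: 173 @ $15 = $2,595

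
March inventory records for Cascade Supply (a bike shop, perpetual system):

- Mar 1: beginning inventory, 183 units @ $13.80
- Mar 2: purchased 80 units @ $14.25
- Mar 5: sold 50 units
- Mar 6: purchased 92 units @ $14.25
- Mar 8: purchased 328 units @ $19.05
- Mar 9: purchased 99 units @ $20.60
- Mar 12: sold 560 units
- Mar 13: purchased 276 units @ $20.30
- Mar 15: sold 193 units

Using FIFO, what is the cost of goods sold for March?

COGS = $13,690.50

Mar 5, 50 sold [FIFO — oldest first]: 50 @ $13.80 = $690.00
Mar 12, 560 sold [FIFO — oldest first]: 133 @ $13.80 + 80 @ $14.25 + 92 @ $14.25 + 255 @ $19.05 = $9,144.15
Mar 15, 193 sold [FIFO — oldest first]: 73 @ $19.05 + 99 @ $20.60 + 21 @ $20.30 = $3,856.35
Total COGS = $690.00 + $9,144.15 + $3,856.35 = $13,690.50
Ending inventory: 255 @ $20.30 = $5,176.50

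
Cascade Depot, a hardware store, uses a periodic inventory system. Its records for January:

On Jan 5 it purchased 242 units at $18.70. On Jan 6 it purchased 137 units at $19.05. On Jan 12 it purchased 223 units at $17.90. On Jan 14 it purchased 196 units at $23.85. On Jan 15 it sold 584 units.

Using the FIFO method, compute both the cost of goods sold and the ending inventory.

Jan 15, 584 sold [FIFO — oldest first]: 242 @ $18.70 + 137 @ $19.05 + 205 @ $17.90 = $10,804.75
Ending inventory: 18 @ $17.90 + 196 @ $23.85 = $4,996.80

COGS = $10,804.75; ending inventory = $4,996.80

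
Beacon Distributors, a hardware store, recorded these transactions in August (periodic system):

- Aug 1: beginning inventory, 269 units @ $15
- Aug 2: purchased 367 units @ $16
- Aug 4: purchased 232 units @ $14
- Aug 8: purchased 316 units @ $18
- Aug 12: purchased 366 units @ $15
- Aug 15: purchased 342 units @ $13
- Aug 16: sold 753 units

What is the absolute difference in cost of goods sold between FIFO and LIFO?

$799

FIFO COGS: 269 @ $15 + 367 @ $16 + 117 @ $14 = $11,545
LIFO COGS: 342 @ $13 + 366 @ $15 + 45 @ $18 = $10,746
Difference = |$11,545 − $10,746| = $799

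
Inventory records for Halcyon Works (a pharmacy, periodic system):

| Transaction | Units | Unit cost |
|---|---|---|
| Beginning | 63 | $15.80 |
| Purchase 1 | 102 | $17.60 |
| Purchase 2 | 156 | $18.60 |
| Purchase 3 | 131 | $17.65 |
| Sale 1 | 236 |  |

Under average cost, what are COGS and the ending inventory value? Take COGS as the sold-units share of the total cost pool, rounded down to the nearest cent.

Sale 1, sell 236: 236/452 × $8,004.35 → $4,179.26
Ending inventory (cost pool remaining) = $3,825.09
Check: goods available $8,004.35 = COGS $4,179.26 + ending $3,825.09

COGS = $4,179.26; ending inventory = $3,825.09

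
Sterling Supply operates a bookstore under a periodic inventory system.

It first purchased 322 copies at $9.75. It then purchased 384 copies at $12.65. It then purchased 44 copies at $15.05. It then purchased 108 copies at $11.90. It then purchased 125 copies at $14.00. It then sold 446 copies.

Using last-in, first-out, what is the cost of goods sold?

Sale 1 (446) [LIFO — newest first]: 125 @ $14.00 + 108 @ $11.90 + 44 @ $15.05 + 169 @ $12.65 = $5,835.25
Ending inventory: 322 @ $9.75 + 215 @ $12.65 = $5,859.25

COGS = $5,835.25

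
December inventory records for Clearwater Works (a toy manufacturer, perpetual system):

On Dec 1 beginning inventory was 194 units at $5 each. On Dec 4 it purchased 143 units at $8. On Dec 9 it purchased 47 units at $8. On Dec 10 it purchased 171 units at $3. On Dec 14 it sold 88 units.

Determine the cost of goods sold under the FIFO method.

Dec 14, 88 sold [FIFO — oldest first]: 88 @ $5 = $440
Ending inventory: 106 @ $5 + 143 @ $8 + 47 @ $8 + 171 @ $3 = $2,563
Check: goods available $3,003 = COGS $440 + ending $2,563

COGS = $440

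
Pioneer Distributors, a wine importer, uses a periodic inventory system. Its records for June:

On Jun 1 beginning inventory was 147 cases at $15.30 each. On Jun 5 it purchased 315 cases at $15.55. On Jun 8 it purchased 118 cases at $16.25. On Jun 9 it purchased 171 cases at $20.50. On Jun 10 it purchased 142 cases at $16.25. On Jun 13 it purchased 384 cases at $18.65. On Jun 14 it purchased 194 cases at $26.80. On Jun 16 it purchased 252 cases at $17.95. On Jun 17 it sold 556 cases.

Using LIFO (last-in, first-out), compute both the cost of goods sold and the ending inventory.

COGS = $11,774.10; ending inventory = $19,987.95

Jun 17, 556 sold [LIFO — newest first]: 252 @ $17.95 + 194 @ $26.80 + 110 @ $18.65 = $11,774.10
Ending inventory: 147 @ $15.30 + 315 @ $15.55 + 118 @ $16.25 + 171 @ $20.50 + 142 @ $16.25 + 274 @ $18.65 = $19,987.95
Check: goods available $31,762.05 = COGS $11,774.10 + ending $19,987.95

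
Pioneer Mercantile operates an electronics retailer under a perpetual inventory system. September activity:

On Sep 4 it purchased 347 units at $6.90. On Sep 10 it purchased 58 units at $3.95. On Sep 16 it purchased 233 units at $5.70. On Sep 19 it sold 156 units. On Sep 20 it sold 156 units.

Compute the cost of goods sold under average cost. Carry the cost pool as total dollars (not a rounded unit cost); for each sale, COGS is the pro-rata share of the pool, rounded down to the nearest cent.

COGS = $1,932.38

After Sep 4: 347 on hand, pool $2,394.30 (≈ $6.9000 each)
After Sep 10: 405 on hand, pool $2,623.40 (≈ $6.4775 each)
After Sep 16: 638 on hand, pool $3,951.50 (≈ $6.1936 each)
Sep 19, sell 156: 156/638 × $3,951.50 → $966.19
Sep 20, sell 156: 156/482 × $2,985.31 → $966.19
Total COGS = $966.19 + $966.19 = $1,932.38
Ending inventory (cost pool remaining) = $2,019.12
Check: goods available $3,951.50 = COGS $1,932.38 + ending $2,019.12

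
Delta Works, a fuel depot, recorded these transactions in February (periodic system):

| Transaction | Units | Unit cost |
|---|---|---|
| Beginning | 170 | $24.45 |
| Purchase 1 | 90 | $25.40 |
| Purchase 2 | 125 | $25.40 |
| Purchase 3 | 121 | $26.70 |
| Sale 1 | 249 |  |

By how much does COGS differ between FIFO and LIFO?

$318.80

FIFO COGS: 170 @ $24.45 + 79 @ $25.40 = $6,163.10
LIFO COGS: 121 @ $26.70 + 125 @ $25.40 + 3 @ $25.40 = $6,481.90
Difference = |$6,163.10 − $6,481.90| = $318.80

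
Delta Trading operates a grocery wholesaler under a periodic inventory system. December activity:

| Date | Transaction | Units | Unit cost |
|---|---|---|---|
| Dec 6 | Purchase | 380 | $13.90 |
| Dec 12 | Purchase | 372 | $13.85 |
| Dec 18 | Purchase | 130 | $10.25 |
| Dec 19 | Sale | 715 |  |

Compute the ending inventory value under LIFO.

Dec 19, 715 sold [LIFO — newest first]: 130 @ $10.25 + 372 @ $13.85 + 213 @ $13.90 = $9,445.40
Ending inventory: 167 @ $13.90 = $2,321.30

Ending inventory = $2,321.30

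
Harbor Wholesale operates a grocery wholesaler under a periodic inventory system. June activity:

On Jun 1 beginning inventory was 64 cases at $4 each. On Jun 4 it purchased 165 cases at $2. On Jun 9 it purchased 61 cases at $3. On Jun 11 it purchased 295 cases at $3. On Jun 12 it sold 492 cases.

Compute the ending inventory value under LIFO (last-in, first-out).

Jun 12, 492 sold [LIFO — newest first]: 295 @ $3 + 61 @ $3 + 136 @ $2 = $1,340
Ending inventory: 64 @ $4 + 29 @ $2 = $314
Check: goods available $1,654 = COGS $1,340 + ending $314

Ending inventory = $314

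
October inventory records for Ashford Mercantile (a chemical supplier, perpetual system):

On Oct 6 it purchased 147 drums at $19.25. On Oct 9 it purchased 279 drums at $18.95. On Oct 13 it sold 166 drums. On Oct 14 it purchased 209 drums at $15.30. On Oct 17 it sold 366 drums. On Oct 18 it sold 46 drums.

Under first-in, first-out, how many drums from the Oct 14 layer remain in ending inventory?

Oct 13, 166 sold [FIFO — oldest first]: 147 @ $19.25 + 19 @ $18.95 = $3,189.80
Oct 17, 366 sold [FIFO — oldest first]: 260 @ $18.95 + 106 @ $15.30 = $6,548.80
Oct 18, 46 sold [FIFO — oldest first]: 46 @ $15.30 = $703.80
Total COGS = $3,189.80 + $6,548.80 + $703.80 = $10,442.40
Ending inventory: 57 @ $15.30 = $872.10
Check: goods available $11,314.50 = COGS $10,442.40 + ending $872.10

57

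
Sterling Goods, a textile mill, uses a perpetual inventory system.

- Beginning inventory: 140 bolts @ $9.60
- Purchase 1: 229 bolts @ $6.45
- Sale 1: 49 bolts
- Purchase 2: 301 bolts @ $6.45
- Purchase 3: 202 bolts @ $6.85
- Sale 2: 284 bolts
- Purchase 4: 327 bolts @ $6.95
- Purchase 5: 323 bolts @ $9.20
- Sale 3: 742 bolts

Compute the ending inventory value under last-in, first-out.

Ending inventory = $3,324.15

Sale 1 (49) [LIFO — newest first]: 49 @ $6.45 = $316.05
Sale 2 (284) [LIFO — newest first]: 202 @ $6.85 + 82 @ $6.45 = $1,912.60
Sale 3 (742) [LIFO — newest first]: 323 @ $9.20 + 327 @ $6.95 + 92 @ $6.45 = $5,837.65
Total COGS = $316.05 + $1,912.60 + $5,837.65 = $8,066.30
Ending inventory: 140 @ $9.60 + 180 @ $6.45 + 127 @ $6.45 = $3,324.15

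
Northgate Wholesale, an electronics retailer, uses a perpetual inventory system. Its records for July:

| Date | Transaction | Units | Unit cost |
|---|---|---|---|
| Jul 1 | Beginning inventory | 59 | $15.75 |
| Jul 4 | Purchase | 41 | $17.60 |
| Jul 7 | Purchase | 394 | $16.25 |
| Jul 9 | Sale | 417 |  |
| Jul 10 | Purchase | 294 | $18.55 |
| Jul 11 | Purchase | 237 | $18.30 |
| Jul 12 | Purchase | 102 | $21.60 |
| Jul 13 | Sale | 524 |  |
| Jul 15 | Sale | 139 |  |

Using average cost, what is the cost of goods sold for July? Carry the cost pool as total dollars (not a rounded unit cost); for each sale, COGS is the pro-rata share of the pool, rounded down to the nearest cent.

COGS = $19,170.28

After Jul 1: 59 on hand, pool $929.25 (≈ $15.7500 each)
After Jul 4: 100 on hand, pool $1,650.85 (≈ $16.5085 each)
After Jul 7: 494 on hand, pool $8,053.35 (≈ $16.3023 each)
Jul 9, sell 417: 417/494 × $8,053.35 → $6,798.07
After Jul 10: 371 on hand, pool $6,708.98 (≈ $18.0835 each)
After Jul 11: 608 on hand, pool $11,046.08 (≈ $18.1679 each)
After Jul 12: 710 on hand, pool $13,249.28 (≈ $18.6610 each)
Jul 13, sell 524: 524/710 × $13,249.28 → $9,778.34
Jul 15, sell 139: 139/186 × $3,470.94 → $2,593.87
Total COGS = $6,798.07 + $9,778.34 + $2,593.87 = $19,170.28
Ending inventory (cost pool remaining) = $877.07
Check: goods available $20,047.35 = COGS $19,170.28 + ending $877.07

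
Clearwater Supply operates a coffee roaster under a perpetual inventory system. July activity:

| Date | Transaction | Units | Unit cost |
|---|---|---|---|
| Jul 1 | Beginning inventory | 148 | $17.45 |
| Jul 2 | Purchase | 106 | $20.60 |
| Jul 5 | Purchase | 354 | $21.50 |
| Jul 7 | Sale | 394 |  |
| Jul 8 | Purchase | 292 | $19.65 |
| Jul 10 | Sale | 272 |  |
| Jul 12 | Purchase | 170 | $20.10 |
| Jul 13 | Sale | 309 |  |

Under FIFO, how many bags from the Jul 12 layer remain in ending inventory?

95

Jul 7, 394 sold [FIFO — oldest first]: 148 @ $17.45 + 106 @ $20.60 + 140 @ $21.50 = $7,776.20
Jul 10, 272 sold [FIFO — oldest first]: 214 @ $21.50 + 58 @ $19.65 = $5,740.70
Jul 13, 309 sold [FIFO — oldest first]: 234 @ $19.65 + 75 @ $20.10 = $6,105.60
Total COGS = $7,776.20 + $5,740.70 + $6,105.60 = $19,622.50
Ending inventory: 95 @ $20.10 = $1,909.50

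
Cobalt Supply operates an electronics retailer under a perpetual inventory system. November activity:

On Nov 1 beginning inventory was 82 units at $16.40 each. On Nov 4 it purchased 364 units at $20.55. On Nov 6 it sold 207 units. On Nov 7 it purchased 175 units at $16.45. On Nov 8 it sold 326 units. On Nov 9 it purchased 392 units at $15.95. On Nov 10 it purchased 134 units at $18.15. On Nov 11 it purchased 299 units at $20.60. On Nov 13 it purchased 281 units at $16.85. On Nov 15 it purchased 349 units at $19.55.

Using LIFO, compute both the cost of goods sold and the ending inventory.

Nov 6, 207 sold [LIFO — newest first]: 207 @ $20.55 = $4,253.85
Nov 8, 326 sold [LIFO — newest first]: 175 @ $16.45 + 151 @ $20.55 = $5,981.80
Total COGS = $4,253.85 + $5,981.80 = $10,235.65
Ending inventory: 82 @ $16.40 + 6 @ $20.55 + 392 @ $15.95 + 134 @ $18.15 + 299 @ $20.60 + 281 @ $16.85 + 349 @ $19.55 = $27,869.80

COGS = $10,235.65; ending inventory = $27,869.80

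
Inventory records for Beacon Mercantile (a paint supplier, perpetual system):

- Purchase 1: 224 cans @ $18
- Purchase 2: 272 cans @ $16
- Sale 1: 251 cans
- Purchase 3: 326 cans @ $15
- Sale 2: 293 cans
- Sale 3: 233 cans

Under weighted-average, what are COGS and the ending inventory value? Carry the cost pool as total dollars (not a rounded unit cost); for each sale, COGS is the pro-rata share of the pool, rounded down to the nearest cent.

After Purchase 1: 224 on hand, pool $4,032.00 (≈ $18.0000 each)
After Purchase 2: 496 on hand, pool $8,384.00 (≈ $16.9032 each)
Sale 1, sell 251: 251/496 × $8,384.00 → $4,242.70
After Purchase 3: 571 on hand, pool $9,031.30 (≈ $15.8166 each)
Sale 2, sell 293: 293/571 × $9,031.30 → $4,634.27
Sale 3, sell 233: 233/278 × $4,397.03 → $3,685.28
Total COGS = $4,242.70 + $4,634.27 + $3,685.28 = $12,562.25
Ending inventory (cost pool remaining) = $711.75

COGS = $12,562.25; ending inventory = $711.75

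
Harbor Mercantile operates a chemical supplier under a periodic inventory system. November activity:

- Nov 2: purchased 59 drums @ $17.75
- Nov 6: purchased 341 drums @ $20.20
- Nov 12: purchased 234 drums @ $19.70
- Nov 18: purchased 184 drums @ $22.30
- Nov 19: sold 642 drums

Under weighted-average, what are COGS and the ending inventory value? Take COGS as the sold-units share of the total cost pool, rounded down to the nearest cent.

Nov 19, sell 642: 642/818 × $16,648.45 → $13,066.38
Ending inventory (cost pool remaining) = $3,582.07

COGS = $13,066.38; ending inventory = $3,582.07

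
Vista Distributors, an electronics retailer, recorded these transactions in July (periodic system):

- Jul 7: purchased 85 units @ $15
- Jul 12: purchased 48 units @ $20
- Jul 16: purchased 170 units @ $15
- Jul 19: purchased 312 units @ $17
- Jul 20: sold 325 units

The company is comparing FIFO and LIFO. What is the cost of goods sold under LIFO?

COGS = $5,499

FIFO COGS: 85 @ $15 + 48 @ $20 + 170 @ $15 + 22 @ $17 = $5,159
LIFO COGS: 312 @ $17 + 13 @ $15 = $5,499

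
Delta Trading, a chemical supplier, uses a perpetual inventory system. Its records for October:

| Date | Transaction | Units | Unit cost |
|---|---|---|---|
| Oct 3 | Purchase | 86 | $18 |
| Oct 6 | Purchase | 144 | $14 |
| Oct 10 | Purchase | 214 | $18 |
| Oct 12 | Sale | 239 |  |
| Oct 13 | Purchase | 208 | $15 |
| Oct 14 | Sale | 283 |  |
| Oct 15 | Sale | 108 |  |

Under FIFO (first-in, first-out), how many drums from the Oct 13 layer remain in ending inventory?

Oct 12, 239 sold [FIFO — oldest first]: 86 @ $18 + 144 @ $14 + 9 @ $18 = $3,726
Oct 14, 283 sold [FIFO — oldest first]: 205 @ $18 + 78 @ $15 = $4,860
Oct 15, 108 sold [FIFO — oldest first]: 108 @ $15 = $1,620
Total COGS = $3,726 + $4,860 + $1,620 = $10,206
Ending inventory: 22 @ $15 = $330
Check: goods available $10,536 = COGS $10,206 + ending $330

22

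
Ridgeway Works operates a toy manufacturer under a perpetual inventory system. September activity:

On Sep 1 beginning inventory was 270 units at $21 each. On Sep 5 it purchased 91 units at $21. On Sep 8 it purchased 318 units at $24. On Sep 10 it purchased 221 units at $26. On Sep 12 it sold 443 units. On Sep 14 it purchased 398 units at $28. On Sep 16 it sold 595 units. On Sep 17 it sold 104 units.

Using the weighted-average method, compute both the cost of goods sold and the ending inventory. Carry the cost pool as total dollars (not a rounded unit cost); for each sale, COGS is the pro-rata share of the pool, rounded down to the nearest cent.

COGS = $28,127.91; ending inventory = $3,975.09

After Sep 1: 270 on hand, pool $5,670.00 (≈ $21.0000 each)
After Sep 5: 361 on hand, pool $7,581.00 (≈ $21.0000 each)
After Sep 8: 679 on hand, pool $15,213.00 (≈ $22.4050 each)
After Sep 10: 900 on hand, pool $20,959.00 (≈ $23.2878 each)
Sep 12, sell 443: 443/900 × $20,959.00 → $10,316.48
After Sep 14: 855 on hand, pool $21,786.52 (≈ $25.4813 each)
Sep 16, sell 595: 595/855 × $21,786.52 → $15,161.37
Sep 17, sell 104: 104/260 × $6,625.15 → $2,650.06
Total COGS = $10,316.48 + $15,161.37 + $2,650.06 = $28,127.91
Ending inventory (cost pool remaining) = $3,975.09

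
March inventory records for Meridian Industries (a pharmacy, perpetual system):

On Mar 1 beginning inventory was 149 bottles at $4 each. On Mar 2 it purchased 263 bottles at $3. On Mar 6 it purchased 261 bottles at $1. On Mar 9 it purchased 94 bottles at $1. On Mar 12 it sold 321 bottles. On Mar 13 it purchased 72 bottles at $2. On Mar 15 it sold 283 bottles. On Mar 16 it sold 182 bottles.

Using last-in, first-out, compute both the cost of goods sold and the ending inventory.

COGS = $1,672; ending inventory = $212

Mar 12, 321 sold [LIFO — newest first]: 94 @ $1 + 227 @ $1 = $321
Mar 15, 283 sold [LIFO — newest first]: 72 @ $2 + 34 @ $1 + 177 @ $3 = $709
Mar 16, 182 sold [LIFO — newest first]: 86 @ $3 + 96 @ $4 = $642
Total COGS = $321 + $709 + $642 = $1,672
Ending inventory: 53 @ $4 = $212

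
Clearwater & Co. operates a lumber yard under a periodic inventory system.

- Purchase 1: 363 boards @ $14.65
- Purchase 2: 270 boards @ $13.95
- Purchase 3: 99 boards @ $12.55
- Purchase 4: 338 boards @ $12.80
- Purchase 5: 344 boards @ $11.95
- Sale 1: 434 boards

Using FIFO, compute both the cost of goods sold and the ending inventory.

Sale 1 (434) [FIFO — oldest first]: 363 @ $14.65 + 71 @ $13.95 = $6,308.40
Ending inventory: 199 @ $13.95 + 99 @ $12.55 + 338 @ $12.80 + 344 @ $11.95 = $12,455.70

COGS = $6,308.40; ending inventory = $12,455.70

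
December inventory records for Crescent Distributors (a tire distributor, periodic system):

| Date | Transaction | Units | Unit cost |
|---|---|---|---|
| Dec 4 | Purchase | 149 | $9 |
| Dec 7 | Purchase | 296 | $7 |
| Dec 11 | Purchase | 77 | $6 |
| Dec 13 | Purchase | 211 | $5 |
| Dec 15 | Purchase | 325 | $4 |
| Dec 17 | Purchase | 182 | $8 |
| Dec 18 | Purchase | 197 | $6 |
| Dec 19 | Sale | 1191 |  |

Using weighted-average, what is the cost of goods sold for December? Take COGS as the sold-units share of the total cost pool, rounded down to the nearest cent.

COGS = $7,349.88

Dec 19, sell 1191: 1191/1437 × $8,868.00 → $7,349.88
Ending inventory (cost pool remaining) = $1,518.12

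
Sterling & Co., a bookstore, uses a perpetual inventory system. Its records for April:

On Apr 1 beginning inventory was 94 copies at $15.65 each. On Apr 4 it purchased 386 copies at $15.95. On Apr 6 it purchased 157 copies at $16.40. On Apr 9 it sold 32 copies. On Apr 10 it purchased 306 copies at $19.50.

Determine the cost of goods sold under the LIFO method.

COGS = $524.80

Apr 9, 32 sold [LIFO — newest first]: 32 @ $16.40 = $524.80
Ending inventory: 94 @ $15.65 + 386 @ $15.95 + 125 @ $16.40 + 306 @ $19.50 = $15,644.80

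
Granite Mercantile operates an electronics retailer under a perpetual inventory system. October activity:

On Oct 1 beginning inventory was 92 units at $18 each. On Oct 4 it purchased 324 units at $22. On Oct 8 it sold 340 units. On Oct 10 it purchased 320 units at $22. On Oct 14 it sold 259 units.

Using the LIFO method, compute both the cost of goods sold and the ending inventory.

Oct 8, 340 sold [LIFO — newest first]: 324 @ $22 + 16 @ $18 = $7,416
Oct 14, 259 sold [LIFO — newest first]: 259 @ $22 = $5,698
Total COGS = $7,416 + $5,698 = $13,114
Ending inventory: 76 @ $18 + 61 @ $22 = $2,710
Check: goods available $15,824 = COGS $13,114 + ending $2,710

COGS = $13,114; ending inventory = $2,710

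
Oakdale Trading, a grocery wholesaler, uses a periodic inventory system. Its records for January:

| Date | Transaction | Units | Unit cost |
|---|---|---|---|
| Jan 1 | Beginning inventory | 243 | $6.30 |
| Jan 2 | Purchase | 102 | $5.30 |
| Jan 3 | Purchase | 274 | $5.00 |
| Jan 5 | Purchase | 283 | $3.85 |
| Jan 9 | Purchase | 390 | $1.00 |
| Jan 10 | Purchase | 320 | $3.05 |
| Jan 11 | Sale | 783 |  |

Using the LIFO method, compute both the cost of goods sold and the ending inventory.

Jan 11, 783 sold [LIFO — newest first]: 320 @ $3.05 + 390 @ $1.00 + 73 @ $3.85 = $1,647.05
Ending inventory: 243 @ $6.30 + 102 @ $5.30 + 274 @ $5.00 + 210 @ $3.85 = $4,250.00
Check: goods available $5,897.05 = COGS $1,647.05 + ending $4,250.00

COGS = $1,647.05; ending inventory = $4,250.00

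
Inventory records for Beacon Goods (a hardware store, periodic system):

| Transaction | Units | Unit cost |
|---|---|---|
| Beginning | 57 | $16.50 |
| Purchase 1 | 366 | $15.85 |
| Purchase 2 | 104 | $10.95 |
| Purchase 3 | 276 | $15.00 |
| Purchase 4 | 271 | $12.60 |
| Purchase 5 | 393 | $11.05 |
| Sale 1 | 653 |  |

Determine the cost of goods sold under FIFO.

COGS = $9,770.40

Sale 1 (653) [FIFO — oldest first]: 57 @ $16.50 + 366 @ $15.85 + 104 @ $10.95 + 126 @ $15.00 = $9,770.40
Ending inventory: 150 @ $15.00 + 271 @ $12.60 + 393 @ $11.05 = $10,007.25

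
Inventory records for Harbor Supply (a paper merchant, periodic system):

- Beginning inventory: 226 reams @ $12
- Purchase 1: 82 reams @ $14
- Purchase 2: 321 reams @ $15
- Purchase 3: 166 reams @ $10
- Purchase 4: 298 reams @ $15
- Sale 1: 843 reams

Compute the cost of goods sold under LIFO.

COGS = $11,757

Sale 1 (843) [LIFO — newest first]: 298 @ $15 + 166 @ $10 + 321 @ $15 + 58 @ $14 = $11,757
Ending inventory: 226 @ $12 + 24 @ $14 = $3,048
Check: goods available $14,805 = COGS $11,757 + ending $3,048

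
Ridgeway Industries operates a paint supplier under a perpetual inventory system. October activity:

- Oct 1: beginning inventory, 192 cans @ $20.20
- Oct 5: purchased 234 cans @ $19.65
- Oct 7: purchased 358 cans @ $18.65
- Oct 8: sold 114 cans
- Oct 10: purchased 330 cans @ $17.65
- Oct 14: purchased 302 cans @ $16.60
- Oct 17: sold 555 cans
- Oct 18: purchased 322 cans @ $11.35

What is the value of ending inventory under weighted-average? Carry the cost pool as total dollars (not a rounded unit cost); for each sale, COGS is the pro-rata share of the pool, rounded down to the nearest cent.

After Oct 1: 192 on hand, pool $3,878.40 (≈ $20.2000 each)
After Oct 5: 426 on hand, pool $8,476.50 (≈ $19.8979 each)
After Oct 7: 784 on hand, pool $15,153.20 (≈ $19.3281 each)
Oct 8, sell 114: 114/784 × $15,153.20 → $2,203.39
After Oct 10: 1000 on hand, pool $18,774.31 (≈ $18.7743 each)
After Oct 14: 1302 on hand, pool $23,787.51 (≈ $18.2700 each)
Oct 17, sell 555: 555/1302 × $23,787.51 → $10,139.83
After Oct 18: 1069 on hand, pool $17,302.38 (≈ $16.1856 each)
Total COGS = $2,203.39 + $10,139.83 = $12,343.22
Ending inventory (cost pool remaining) = $17,302.38
Check: goods available $29,645.60 = COGS $12,343.22 + ending $17,302.38

Ending inventory = $17,302.38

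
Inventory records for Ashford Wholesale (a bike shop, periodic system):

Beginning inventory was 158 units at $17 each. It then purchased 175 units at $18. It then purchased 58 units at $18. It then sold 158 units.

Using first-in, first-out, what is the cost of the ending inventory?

Sale 1 (158) [FIFO — oldest first]: 158 @ $17 = $2,686
Ending inventory: 175 @ $18 + 58 @ $18 = $4,194

Ending inventory = $4,194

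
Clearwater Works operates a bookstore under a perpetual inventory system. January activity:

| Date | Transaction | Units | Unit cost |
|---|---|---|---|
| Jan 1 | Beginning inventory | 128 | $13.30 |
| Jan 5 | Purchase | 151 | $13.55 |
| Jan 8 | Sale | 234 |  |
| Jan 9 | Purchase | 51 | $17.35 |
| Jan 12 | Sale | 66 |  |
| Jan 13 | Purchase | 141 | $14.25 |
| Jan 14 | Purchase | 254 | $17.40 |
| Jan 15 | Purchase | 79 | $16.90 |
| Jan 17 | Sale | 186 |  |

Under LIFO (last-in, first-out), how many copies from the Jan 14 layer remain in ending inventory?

147

Jan 8, 234 sold [LIFO — newest first]: 151 @ $13.55 + 83 @ $13.30 = $3,149.95
Jan 12, 66 sold [LIFO — newest first]: 51 @ $17.35 + 15 @ $13.30 = $1,084.35
Jan 17, 186 sold [LIFO — newest first]: 79 @ $16.90 + 107 @ $17.40 = $3,196.90
Total COGS = $3,149.95 + $1,084.35 + $3,196.90 = $7,431.20
Ending inventory: 30 @ $13.30 + 141 @ $14.25 + 147 @ $17.40 = $4,966.05
Check: goods available $12,397.25 = COGS $7,431.20 + ending $4,966.05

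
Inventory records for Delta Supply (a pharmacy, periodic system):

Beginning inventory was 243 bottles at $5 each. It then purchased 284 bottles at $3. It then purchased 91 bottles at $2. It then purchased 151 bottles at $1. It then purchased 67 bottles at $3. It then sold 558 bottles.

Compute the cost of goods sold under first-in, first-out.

COGS = $2,129

Sale 1 (558) [FIFO — oldest first]: 243 @ $5 + 284 @ $3 + 31 @ $2 = $2,129
Ending inventory: 60 @ $2 + 151 @ $1 + 67 @ $3 = $472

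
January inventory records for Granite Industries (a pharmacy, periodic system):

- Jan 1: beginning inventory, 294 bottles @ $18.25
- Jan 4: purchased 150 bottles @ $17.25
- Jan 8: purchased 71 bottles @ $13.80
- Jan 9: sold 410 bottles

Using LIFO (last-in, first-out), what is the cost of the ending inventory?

Jan 9, 410 sold [LIFO — newest first]: 71 @ $13.80 + 150 @ $17.25 + 189 @ $18.25 = $7,016.55
Ending inventory: 105 @ $18.25 = $1,916.25

Ending inventory = $1,916.25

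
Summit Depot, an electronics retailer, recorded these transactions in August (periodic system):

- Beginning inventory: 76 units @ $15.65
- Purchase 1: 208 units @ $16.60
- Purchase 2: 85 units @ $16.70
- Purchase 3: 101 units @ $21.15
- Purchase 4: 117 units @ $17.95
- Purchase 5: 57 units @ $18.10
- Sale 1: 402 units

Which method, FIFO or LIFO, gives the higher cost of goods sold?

LIFO

FIFO COGS: 76 @ $15.65 + 208 @ $16.60 + 85 @ $16.70 + 33 @ $21.15 = $6,759.65
LIFO COGS: 57 @ $18.10 + 117 @ $17.95 + 101 @ $21.15 + 85 @ $16.70 + 42 @ $16.60 = $7,384.70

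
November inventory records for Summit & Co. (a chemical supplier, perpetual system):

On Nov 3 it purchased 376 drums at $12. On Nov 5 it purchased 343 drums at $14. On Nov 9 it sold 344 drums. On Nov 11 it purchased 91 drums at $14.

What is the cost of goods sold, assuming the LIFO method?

Nov 9, 344 sold [LIFO — newest first]: 343 @ $14 + 1 @ $12 = $4,814
Ending inventory: 375 @ $12 + 91 @ $14 = $5,774
Check: goods available $10,588 = COGS $4,814 + ending $5,774

COGS = $4,814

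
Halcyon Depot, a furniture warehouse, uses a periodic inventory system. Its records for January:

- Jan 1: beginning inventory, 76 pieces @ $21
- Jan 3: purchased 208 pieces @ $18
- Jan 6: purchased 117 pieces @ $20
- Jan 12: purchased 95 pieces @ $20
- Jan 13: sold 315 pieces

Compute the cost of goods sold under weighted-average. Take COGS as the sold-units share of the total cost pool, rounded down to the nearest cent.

COGS = $6,084.07

Jan 13, sell 315: 315/496 × $9,580.00 → $6,084.07
Ending inventory (cost pool remaining) = $3,495.93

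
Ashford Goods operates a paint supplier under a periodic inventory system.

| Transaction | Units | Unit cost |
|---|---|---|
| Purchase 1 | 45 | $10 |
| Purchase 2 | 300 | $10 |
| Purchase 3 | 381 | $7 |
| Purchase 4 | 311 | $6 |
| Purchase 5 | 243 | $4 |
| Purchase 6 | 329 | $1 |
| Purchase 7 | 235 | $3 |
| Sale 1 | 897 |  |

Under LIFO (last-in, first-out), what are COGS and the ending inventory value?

Sale 1 (897) [LIFO — newest first]: 235 @ $3 + 329 @ $1 + 243 @ $4 + 90 @ $6 = $2,546
Ending inventory: 45 @ $10 + 300 @ $10 + 381 @ $7 + 221 @ $6 = $7,443

COGS = $2,546; ending inventory = $7,443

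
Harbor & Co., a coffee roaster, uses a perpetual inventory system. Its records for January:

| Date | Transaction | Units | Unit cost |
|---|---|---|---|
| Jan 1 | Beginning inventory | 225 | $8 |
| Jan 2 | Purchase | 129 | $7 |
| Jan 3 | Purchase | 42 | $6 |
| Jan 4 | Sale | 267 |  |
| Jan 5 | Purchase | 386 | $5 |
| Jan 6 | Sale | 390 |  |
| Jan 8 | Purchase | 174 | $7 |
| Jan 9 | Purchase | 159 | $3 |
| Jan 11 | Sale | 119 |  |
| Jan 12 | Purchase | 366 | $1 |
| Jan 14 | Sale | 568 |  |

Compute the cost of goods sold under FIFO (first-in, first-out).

Jan 4, 267 sold [FIFO — oldest first]: 225 @ $8 + 42 @ $7 = $2,094
Jan 6, 390 sold [FIFO — oldest first]: 87 @ $7 + 42 @ $6 + 261 @ $5 = $2,166
Jan 11, 119 sold [FIFO — oldest first]: 119 @ $5 = $595
Jan 14, 568 sold [FIFO — oldest first]: 6 @ $5 + 174 @ $7 + 159 @ $3 + 229 @ $1 = $1,954
Total COGS = $2,094 + $2,166 + $595 + $1,954 = $6,809
Ending inventory: 137 @ $1 = $137

COGS = $6,809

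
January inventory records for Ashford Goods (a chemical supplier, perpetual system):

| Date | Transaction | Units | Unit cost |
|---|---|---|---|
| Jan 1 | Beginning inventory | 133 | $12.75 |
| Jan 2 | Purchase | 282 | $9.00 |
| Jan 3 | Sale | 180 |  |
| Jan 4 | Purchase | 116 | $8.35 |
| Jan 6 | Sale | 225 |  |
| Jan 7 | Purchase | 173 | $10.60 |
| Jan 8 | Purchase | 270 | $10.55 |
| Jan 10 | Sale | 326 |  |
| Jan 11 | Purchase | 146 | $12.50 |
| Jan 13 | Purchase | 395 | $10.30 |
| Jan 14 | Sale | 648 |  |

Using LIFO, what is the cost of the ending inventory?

Ending inventory = $1,712.50

Jan 3, 180 sold [LIFO — newest first]: 180 @ $9.00 = $1,620.00
Jan 6, 225 sold [LIFO — newest first]: 116 @ $8.35 + 102 @ $9.00 + 7 @ $12.75 = $1,975.85
Jan 10, 326 sold [LIFO — newest first]: 270 @ $10.55 + 56 @ $10.60 = $3,442.10
Jan 14, 648 sold [LIFO — newest first]: 395 @ $10.30 + 146 @ $12.50 + 107 @ $10.60 = $7,027.70
Total COGS = $1,620.00 + $1,975.85 + $3,442.10 + $7,027.70 = $14,065.65
Ending inventory: 126 @ $12.75 + 10 @ $10.60 = $1,712.50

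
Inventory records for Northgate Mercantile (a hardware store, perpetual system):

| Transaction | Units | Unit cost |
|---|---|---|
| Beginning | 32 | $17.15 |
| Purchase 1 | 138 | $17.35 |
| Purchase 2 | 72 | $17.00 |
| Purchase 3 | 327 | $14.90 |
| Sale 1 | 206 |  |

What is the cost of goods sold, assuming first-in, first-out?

COGS = $3,555.10

Sale 1 (206) [FIFO — oldest first]: 32 @ $17.15 + 138 @ $17.35 + 36 @ $17.00 = $3,555.10
Ending inventory: 36 @ $17.00 + 327 @ $14.90 = $5,484.30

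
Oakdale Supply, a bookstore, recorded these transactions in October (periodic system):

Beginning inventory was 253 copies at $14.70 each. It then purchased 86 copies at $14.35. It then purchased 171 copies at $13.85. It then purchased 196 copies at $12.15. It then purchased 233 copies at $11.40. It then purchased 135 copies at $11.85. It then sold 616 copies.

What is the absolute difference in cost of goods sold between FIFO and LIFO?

FIFO COGS: 253 @ $14.70 + 86 @ $14.35 + 171 @ $13.85 + 106 @ $12.15 = $8,609.45
LIFO COGS: 135 @ $11.85 + 233 @ $11.40 + 196 @ $12.15 + 52 @ $13.85 = $7,357.55
Difference = |$8,609.45 − $7,357.55| = $1,251.90

$1,251.90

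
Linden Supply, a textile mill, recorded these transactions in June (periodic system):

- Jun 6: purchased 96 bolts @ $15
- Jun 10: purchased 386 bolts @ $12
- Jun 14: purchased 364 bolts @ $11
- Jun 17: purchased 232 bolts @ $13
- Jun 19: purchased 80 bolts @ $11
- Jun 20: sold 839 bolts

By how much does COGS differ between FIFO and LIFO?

FIFO COGS: 96 @ $15 + 386 @ $12 + 357 @ $11 = $9,999
LIFO COGS: 80 @ $11 + 232 @ $13 + 364 @ $11 + 163 @ $12 = $9,856
Difference = |$9,999 − $9,856| = $143

$143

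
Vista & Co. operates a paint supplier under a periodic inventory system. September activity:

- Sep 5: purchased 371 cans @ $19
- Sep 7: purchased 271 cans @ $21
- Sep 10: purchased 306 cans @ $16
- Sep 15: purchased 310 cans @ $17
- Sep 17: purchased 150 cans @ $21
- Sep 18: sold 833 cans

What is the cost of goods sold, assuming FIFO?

COGS = $15,796

Sep 18, 833 sold [FIFO — oldest first]: 371 @ $19 + 271 @ $21 + 191 @ $16 = $15,796
Ending inventory: 115 @ $16 + 310 @ $17 + 150 @ $21 = $10,260
Check: goods available $26,056 = COGS $15,796 + ending $10,260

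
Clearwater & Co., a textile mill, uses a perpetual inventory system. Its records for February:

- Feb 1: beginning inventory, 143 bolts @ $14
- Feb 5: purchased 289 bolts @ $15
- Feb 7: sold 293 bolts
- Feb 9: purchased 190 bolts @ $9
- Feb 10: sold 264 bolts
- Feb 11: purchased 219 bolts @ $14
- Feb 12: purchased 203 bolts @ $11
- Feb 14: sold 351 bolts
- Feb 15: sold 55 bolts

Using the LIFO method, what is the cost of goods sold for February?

COGS = $12,212

Feb 7, 293 sold [LIFO — newest first]: 289 @ $15 + 4 @ $14 = $4,391
Feb 10, 264 sold [LIFO — newest first]: 190 @ $9 + 74 @ $14 = $2,746
Feb 14, 351 sold [LIFO — newest first]: 203 @ $11 + 148 @ $14 = $4,305
Feb 15, 55 sold [LIFO — newest first]: 55 @ $14 = $770
Total COGS = $4,391 + $2,746 + $4,305 + $770 = $12,212
Ending inventory: 65 @ $14 + 16 @ $14 = $1,134
Check: goods available $13,346 = COGS $12,212 + ending $1,134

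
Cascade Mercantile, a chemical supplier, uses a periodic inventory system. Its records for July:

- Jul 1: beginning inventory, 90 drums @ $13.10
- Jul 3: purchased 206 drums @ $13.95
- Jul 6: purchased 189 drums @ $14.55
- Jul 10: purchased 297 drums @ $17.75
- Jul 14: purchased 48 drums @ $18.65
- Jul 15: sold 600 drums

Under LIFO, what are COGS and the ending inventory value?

COGS = $9,837.60; ending inventory = $3,132.00

Jul 15, 600 sold [LIFO — newest first]: 48 @ $18.65 + 297 @ $17.75 + 189 @ $14.55 + 66 @ $13.95 = $9,837.60
Ending inventory: 90 @ $13.10 + 140 @ $13.95 = $3,132.00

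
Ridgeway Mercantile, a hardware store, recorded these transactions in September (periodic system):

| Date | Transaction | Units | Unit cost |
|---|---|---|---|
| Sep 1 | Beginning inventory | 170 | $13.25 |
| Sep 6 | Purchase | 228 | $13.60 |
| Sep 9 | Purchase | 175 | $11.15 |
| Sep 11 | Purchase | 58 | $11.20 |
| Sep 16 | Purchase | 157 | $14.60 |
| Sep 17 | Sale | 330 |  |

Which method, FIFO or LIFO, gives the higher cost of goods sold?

FIFO

FIFO COGS: 170 @ $13.25 + 160 @ $13.60 = $4,428.50
LIFO COGS: 157 @ $14.60 + 58 @ $11.20 + 115 @ $11.15 = $4,224.05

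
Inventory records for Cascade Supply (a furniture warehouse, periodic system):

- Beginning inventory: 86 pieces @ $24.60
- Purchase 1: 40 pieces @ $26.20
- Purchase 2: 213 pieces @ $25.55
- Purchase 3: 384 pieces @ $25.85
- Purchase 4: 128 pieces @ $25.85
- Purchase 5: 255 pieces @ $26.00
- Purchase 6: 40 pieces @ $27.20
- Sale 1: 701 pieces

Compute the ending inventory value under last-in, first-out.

Ending inventory = $11,345.85

Sale 1 (701) [LIFO — newest first]: 40 @ $27.20 + 255 @ $26.00 + 128 @ $25.85 + 278 @ $25.85 = $18,213.10
Ending inventory: 86 @ $24.60 + 40 @ $26.20 + 213 @ $25.55 + 106 @ $25.85 = $11,345.85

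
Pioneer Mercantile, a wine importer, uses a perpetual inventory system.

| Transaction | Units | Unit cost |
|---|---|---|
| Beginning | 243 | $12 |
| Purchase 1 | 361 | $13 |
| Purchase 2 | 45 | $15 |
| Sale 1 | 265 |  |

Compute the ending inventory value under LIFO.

Sale 1 (265) [LIFO — newest first]: 45 @ $15 + 220 @ $13 = $3,535
Ending inventory: 243 @ $12 + 141 @ $13 = $4,749

Ending inventory = $4,749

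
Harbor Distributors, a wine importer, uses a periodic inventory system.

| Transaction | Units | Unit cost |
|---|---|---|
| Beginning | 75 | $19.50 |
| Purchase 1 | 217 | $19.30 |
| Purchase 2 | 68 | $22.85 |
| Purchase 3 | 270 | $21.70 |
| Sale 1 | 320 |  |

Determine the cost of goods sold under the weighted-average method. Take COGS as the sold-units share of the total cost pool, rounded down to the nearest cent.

Sale 1, sell 320: 320/630 × $13,063.40 → $6,635.37
Ending inventory (cost pool remaining) = $6,428.03
Check: goods available $13,063.40 = COGS $6,635.37 + ending $6,428.03

COGS = $6,635.37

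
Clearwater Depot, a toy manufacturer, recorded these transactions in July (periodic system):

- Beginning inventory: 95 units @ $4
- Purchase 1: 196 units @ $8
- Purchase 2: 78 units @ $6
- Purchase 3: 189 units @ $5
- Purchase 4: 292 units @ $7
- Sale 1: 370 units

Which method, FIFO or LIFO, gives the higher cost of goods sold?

FIFO COGS: 95 @ $4 + 196 @ $8 + 78 @ $6 + 1 @ $5 = $2,421
LIFO COGS: 292 @ $7 + 78 @ $5 = $2,434

LIFO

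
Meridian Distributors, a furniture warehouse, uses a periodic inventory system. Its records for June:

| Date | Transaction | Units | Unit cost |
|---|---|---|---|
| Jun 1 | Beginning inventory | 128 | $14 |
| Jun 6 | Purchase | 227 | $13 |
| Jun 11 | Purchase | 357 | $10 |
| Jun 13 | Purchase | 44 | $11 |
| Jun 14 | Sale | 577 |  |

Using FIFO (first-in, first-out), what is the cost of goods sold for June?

COGS = $6,963

Jun 14, 577 sold [FIFO — oldest first]: 128 @ $14 + 227 @ $13 + 222 @ $10 = $6,963
Ending inventory: 135 @ $10 + 44 @ $11 = $1,834
Check: goods available $8,797 = COGS $6,963 + ending $1,834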